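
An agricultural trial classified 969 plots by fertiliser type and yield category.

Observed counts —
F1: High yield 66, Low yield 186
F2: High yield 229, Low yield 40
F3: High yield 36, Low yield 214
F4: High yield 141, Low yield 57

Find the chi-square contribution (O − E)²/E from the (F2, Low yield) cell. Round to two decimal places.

Row total (F2) = 269; column total (Low yield) = 497; N = 969.
Expected count E = 269 × 497 / 969 = 137.970.
Contribution = (O − E)²/E = (40 − 137.970)² / 137.970 = 69.57.

69.57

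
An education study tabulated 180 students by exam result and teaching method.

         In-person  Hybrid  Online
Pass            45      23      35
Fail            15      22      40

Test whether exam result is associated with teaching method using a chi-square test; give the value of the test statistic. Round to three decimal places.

11.847

Row totals: 103, 77. Column totals: 60, 45, 75. Grand total N = 180.
Expected counts (row total × column total / N):
  Pass, In-person: 103×60/180 = 34.3333
  Pass, Hybrid: 103×45/180 = 25.7500
  Pass, Online: 103×75/180 = 42.9167
  Fail, In-person: 77×60/180 = 25.6667
  Fail, Hybrid: 77×45/180 = 19.2500
  Fail, Online: 77×75/180 = 32.0833
Contributions (O − E)²/E:
  (45 − 34.3333)²/34.3333 = 3.3139
  (23 − 25.7500)²/25.7500 = 0.2937
  (35 − 42.9167)²/42.9167 = 1.4604
  (15 − 25.6667)²/25.6667 = 4.4329
  (22 − 19.2500)²/19.2500 = 0.3929
  (40 − 32.0833)²/32.0833 = 1.9535
χ² = 3.3139 + 0.2937 + 1.4604 + 4.4329 + 0.3929 + 1.9535 = 11.847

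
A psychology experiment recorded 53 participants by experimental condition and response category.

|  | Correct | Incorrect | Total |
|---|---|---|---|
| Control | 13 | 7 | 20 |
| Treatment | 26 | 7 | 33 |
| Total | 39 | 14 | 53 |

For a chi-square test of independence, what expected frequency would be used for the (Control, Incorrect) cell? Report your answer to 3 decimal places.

5.283

Row total (Control) = 20; column total (Incorrect) = 14; grand total N = 53.
Expected count = (row total × column total) / N = 20 × 14 / 53 = 5.283.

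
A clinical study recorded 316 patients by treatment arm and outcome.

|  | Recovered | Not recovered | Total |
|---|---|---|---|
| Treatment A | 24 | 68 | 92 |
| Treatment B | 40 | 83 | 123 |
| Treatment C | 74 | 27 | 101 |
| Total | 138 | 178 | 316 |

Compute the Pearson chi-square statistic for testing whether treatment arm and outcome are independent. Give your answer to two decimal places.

Grand total N = 316.
Expected counts (row total × column total / N):
  Treatment A, Recovered: 92×138/316 = 40.1772
  Treatment A, Not recovered: 92×178/316 = 51.8228
  Treatment B, Recovered: 123×138/316 = 53.7152
  Treatment B, Not recovered: 123×178/316 = 69.2848
  Treatment C, Recovered: 101×138/316 = 44.1076
  Treatment C, Not recovered: 101×178/316 = 56.8924
Contributions (O − E)²/E:
  (24 − 40.1772)²/40.1772 = 6.5137
  (68 − 51.8228)²/51.8228 = 5.0499
  (40 − 53.7152)²/53.7152 = 3.5019
  (83 − 69.2848)²/69.2848 = 2.7150
  (74 − 44.1076)²/44.1076 = 20.2585
  (27 − 56.8924)²/56.8924 = 15.7061
χ² = 6.5137 + 5.0499 + 3.5019 + 2.7150 + 20.2585 + 15.7061 = 53.75

53.75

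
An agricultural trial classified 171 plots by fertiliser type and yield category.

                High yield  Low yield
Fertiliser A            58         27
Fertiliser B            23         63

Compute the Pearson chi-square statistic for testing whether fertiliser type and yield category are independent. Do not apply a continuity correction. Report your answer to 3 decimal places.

29.519

Row totals: 85, 86. Column totals: 81, 90. Grand total N = 171.
Expected counts (row total × column total / N):
  Fertiliser A, High yield: 85×81/171 = 40.26316
  Fertiliser A, Low yield: 85×90/171 = 44.73684
  Fertiliser B, High yield: 86×81/171 = 40.73684
  Fertiliser B, Low yield: 86×90/171 = 45.26316
Contributions (O − E)²/E:
  (58 − 40.26316)²/40.26316 = 7.8135
  (27 − 44.73684)²/44.73684 = 7.0321
  (23 − 40.73684)²/40.73684 = 7.7226
  (63 − 45.26316)²/45.26316 = 6.9504
χ² = 7.8135 + 7.0321 + 7.7226 + 6.9504 = 29.519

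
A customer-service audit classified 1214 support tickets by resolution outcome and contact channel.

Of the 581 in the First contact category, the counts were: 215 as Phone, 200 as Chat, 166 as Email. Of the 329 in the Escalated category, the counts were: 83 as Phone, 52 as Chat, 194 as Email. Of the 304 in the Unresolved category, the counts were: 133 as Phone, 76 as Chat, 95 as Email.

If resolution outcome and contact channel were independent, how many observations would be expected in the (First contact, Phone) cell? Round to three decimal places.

Row total (First contact) = 581; column total (Phone) = 431; grand total N = 1214.
Expected count = (row total × column total) / N = 581 × 431 / 1214 = 206.269.

206.269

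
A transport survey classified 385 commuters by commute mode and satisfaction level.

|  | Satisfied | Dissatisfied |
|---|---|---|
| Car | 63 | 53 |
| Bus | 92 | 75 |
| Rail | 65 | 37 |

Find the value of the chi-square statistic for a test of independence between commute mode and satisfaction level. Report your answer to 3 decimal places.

2.472

Row totals: 116, 167, 102. Column totals: 220, 165. Grand total N = 385.
Expected counts (row total × column total / N):
  Car, Satisfied: 116×220/385 = 66.2857
  Car, Dissatisfied: 116×165/385 = 49.7143
  Bus, Satisfied: 167×220/385 = 95.4286
  Bus, Dissatisfied: 167×165/385 = 71.5714
  Rail, Satisfied: 102×220/385 = 58.2857
  Rail, Dissatisfied: 102×165/385 = 43.7143
Contributions (O − E)²/E:
  (63 − 66.2857)²/66.2857 = 0.1629
  (53 − 49.7143)²/49.7143 = 0.2172
  (92 − 95.4286)²/95.4286 = 0.1232
  (75 − 71.5714)²/71.5714 = 0.1642
  (65 − 58.2857)²/58.2857 = 0.7735
  (37 − 43.7143)²/43.7143 = 1.0313
χ² = 0.1629 + 0.2172 + 0.1232 + 0.1642 + 0.7735 + 1.0313 = 2.472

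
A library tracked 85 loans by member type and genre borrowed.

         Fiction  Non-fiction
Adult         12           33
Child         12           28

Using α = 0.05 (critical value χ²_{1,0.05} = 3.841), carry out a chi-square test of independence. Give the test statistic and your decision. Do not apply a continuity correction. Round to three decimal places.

0.116; fail to reject H₀

Row totals: 45, 40. Column totals: 24, 61. Grand total N = 85.
Expected counts (row total × column total / N):
  Adult, Fiction: 45×24/85 = 12.7059
  Adult, Non-fiction: 45×61/85 = 32.2941
  Child, Fiction: 40×24/85 = 11.2941
  Child, Non-fiction: 40×61/85 = 28.7059
Contributions (O − E)²/E:
  (12 − 12.7059)²/12.7059 = 0.0392
  (33 − 32.2941)²/32.2941 = 0.0154
  (12 − 11.2941)²/11.2941 = 0.0441
  (28 − 28.7059)²/28.7059 = 0.0174
χ² = 0.0392 + 0.0154 + 0.0441 + 0.0174 = 0.116
df = (2−1)(2−1) = 1. Since 0.116 < 3.841, fail to reject the null hypothesis of independence at α = 0.05.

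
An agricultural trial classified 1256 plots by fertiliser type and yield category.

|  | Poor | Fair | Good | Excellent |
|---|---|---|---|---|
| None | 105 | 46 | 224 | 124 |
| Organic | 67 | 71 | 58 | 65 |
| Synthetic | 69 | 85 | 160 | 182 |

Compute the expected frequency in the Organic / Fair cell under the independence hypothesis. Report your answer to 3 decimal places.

41.976

Row total (Organic) = 261; column total (Fair) = 202; grand total N = 1256.
Expected count = (row total × column total) / N = 261 × 202 / 1256 = 41.976.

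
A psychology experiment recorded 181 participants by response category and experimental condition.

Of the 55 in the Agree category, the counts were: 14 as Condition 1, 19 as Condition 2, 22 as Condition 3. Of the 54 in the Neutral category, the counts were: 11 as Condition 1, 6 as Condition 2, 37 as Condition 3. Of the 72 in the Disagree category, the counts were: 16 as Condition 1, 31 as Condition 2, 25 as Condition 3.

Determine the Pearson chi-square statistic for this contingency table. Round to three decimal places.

Row totals: 55, 54, 72. Column totals: 41, 56, 84. Grand total N = 181.
Expected counts (row total × column total / N):
  Agree, Condition 1: 55×41/181 = 12.4586
  Agree, Condition 2: 55×56/181 = 17.0166
  Agree, Condition 3: 55×84/181 = 25.5249
  Neutral, Condition 1: 54×41/181 = 12.2320
  Neutral, Condition 2: 54×56/181 = 16.7072
  Neutral, Condition 3: 54×84/181 = 25.0608
  Disagree, Condition 1: 72×41/181 = 16.3094
  Disagree, Condition 2: 72×56/181 = 22.2762
  Disagree, Condition 3: 72×84/181 = 33.4144
Contributions (O − E)²/E:
  (14 − 12.4586)²/12.4586 = 0.1907
  (19 − 17.0166)²/17.0166 = 0.2312
  (22 − 25.5249)²/25.5249 = 0.4868
  (11 − 12.2320)²/12.2320 = 0.1241
  (6 − 16.7072)²/16.7072 = 6.8620
  (37 − 25.0608)²/25.0608 = 5.6879
  (16 − 16.3094)²/16.3094 = 0.0059
  (31 − 22.2762)²/22.2762 = 3.4164
  (25 − 33.4144)²/33.4144 = 2.1189
χ² = 0.1907 + 0.2312 + 0.4868 + 0.1241 + 6.8620 + 5.6879 + 0.0059 + 3.4164 + 2.1189 = 19.124

19.124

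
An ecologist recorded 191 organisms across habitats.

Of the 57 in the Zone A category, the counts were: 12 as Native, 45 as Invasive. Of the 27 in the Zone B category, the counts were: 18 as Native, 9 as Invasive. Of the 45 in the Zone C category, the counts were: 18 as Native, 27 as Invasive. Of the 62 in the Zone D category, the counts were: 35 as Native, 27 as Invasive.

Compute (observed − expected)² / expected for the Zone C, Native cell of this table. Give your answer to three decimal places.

Row total (Zone C) = 45; column total (Native) = 83; N = 191.
Expected count E = 45 × 83 / 191 = 19.5550.
Contribution = (O − E)²/E = (18 − 19.5550)² / 19.5550 = 0.124.

0.124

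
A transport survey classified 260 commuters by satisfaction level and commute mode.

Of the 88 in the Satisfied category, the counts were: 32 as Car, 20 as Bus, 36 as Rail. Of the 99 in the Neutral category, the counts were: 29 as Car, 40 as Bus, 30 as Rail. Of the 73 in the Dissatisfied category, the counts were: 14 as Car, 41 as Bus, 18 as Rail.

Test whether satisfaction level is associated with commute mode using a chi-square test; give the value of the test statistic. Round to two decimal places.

Row totals: 88, 99, 73. Column totals: 75, 101, 84. Grand total N = 260.
Expected counts (row total × column total / N):
  Satisfied, Car: 88×75/260 = 25.385
  Satisfied, Bus: 88×101/260 = 34.185
  Satisfied, Rail: 88×84/260 = 28.431
  Neutral, Car: 99×75/260 = 28.558
  Neutral, Bus: 99×101/260 = 38.458
  Neutral, Rail: 99×84/260 = 31.985
  Dissatisfied, Car: 73×75/260 = 21.058
  Dissatisfied, Bus: 73×101/260 = 28.358
  Dissatisfied, Rail: 73×84/260 = 23.585
Contributions (O − E)²/E:
  (32 − 25.385)²/25.385 = 1.7238
  (20 − 34.185)²/34.185 = 5.8860
  (36 − 28.431)²/28.431 = 2.0150
  (29 − 28.558)²/28.558 = 0.0068
  (40 − 38.458)²/38.458 = 0.0618
  (30 − 31.985)²/31.985 = 0.1232
  (14 − 21.058)²/21.058 = 2.3656
  (41 − 28.358)²/28.358 = 5.6358
  (18 − 23.585)²/23.585 = 1.3225
χ² = 1.7238 + 5.8860 + 2.0150 + 0.0068 + 0.0618 + 0.1232 + 2.3656 + 5.6358 + 1.3225 = 19.14

19.14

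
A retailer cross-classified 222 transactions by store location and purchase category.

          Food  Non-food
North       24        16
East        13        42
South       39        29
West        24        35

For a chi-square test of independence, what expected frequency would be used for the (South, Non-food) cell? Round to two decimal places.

37.37

Row total (South) = 68; column total (Non-food) = 122; grand total N = 222.
Expected count = (row total × column total) / N = 68 × 122 / 222 = 37.37.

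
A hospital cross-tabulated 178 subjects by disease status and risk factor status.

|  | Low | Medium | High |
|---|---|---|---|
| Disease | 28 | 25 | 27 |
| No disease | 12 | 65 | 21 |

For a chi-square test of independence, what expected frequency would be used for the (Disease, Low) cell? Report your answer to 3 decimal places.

Row total (Disease) = 80; column total (Low) = 40; grand total N = 178.
Expected count = (row total × column total) / N = 80 × 40 / 178 = 17.978.

17.978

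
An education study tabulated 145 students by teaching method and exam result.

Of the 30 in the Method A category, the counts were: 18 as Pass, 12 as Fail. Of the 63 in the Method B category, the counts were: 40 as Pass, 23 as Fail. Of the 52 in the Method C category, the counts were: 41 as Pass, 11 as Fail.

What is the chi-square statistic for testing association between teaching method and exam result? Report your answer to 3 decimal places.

4.297

Row totals: 30, 63, 52. Column totals: 99, 46. Grand total N = 145.
Expected counts (row total × column total / N):
  Method A, Pass: 30×99/145 = 20.4828
  Method A, Fail: 30×46/145 = 9.5172
  Method B, Pass: 63×99/145 = 43.0138
  Method B, Fail: 63×46/145 = 19.9862
  Method C, Pass: 52×99/145 = 35.5034
  Method C, Fail: 52×46/145 = 16.4966
Contributions (O − E)²/E:
  (18 − 20.4828)²/20.4828 = 0.3009
  (12 − 9.5172)²/9.5172 = 0.6477
  (40 − 43.0138)²/43.0138 = 0.2112
  (23 − 19.9862)²/19.9862 = 0.4545
  (41 − 35.5034)²/35.5034 = 0.8510
  (11 − 16.4966)²/16.4966 = 1.8314
χ² = 0.3009 + 0.6477 + 0.2112 + 0.4545 + 0.8510 + 1.8314 = 4.297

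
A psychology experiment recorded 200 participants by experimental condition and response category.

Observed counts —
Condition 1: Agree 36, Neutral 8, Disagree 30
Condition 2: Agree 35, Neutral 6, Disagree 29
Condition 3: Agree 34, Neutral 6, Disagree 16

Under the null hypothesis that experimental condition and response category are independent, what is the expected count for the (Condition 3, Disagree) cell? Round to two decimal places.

Row total (Condition 3) = 56; column total (Disagree) = 75; grand total N = 200.
Expected count = (row total × column total) / N = 56 × 75 / 200 = 21.00.

21.00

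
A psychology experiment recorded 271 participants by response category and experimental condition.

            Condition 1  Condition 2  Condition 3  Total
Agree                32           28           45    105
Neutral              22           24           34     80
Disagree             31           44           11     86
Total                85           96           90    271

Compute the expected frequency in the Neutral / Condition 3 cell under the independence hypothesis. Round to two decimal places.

Row total (Neutral) = 80; column total (Condition 3) = 90; grand total N = 271.
Expected count = (row total × column total) / N = 80 × 90 / 271 = 26.57.

26.57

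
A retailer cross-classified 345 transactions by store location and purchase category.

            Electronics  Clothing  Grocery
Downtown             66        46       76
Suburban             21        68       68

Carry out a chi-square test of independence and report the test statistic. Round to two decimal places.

Row totals: 188, 157. Column totals: 87, 114, 144. Grand total N = 345.
Expected counts (row total × column total / N):
  Downtown, Electronics: 188×87/345 = 47.409
  Downtown, Clothing: 188×114/345 = 62.122
  Downtown, Grocery: 188×144/345 = 78.470
  Suburban, Electronics: 157×87/345 = 39.591
  Suburban, Clothing: 157×114/345 = 51.878
  Suburban, Grocery: 157×144/345 = 65.530
Contributions (O − E)²/E:
  (66 − 47.409)²/47.409 = 7.2903
  (46 − 62.122)²/62.122 = 4.1840
  (76 − 78.470)²/78.470 = 0.0777
  (21 − 39.591)²/39.591 = 8.7299
  (68 − 51.878)²/51.878 = 5.0102
  (68 − 65.530)²/65.530 = 0.0931
χ² = 7.2903 + 4.1840 + 0.0777 + 8.7299 + 5.0102 + 0.0931 = 25.39

25.39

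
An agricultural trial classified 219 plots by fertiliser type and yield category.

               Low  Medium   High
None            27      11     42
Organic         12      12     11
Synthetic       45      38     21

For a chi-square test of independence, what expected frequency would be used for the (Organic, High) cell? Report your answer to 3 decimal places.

Row total (Organic) = 35; column total (High) = 74; grand total N = 219.
Expected count = (row total × column total) / N = 35 × 74 / 219 = 11.826.

11.826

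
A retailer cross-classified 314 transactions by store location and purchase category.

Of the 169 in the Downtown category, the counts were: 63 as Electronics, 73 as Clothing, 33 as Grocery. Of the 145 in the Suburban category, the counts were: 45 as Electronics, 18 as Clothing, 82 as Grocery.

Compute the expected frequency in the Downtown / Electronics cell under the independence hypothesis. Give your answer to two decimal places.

Row total (Downtown) = 169; column total (Electronics) = 108; grand total N = 314.
Expected count = (row total × column total) / N = 169 × 108 / 314 = 58.13.

58.13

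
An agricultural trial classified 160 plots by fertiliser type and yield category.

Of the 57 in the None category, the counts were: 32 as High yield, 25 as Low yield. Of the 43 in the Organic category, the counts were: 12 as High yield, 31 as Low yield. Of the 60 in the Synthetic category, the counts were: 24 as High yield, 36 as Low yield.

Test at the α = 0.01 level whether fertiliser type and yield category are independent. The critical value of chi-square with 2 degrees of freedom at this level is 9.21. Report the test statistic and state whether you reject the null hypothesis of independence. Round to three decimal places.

Row totals: 57, 43, 60. Column totals: 68, 92. Grand total N = 160.
Expected counts (row total × column total / N):
  None, High yield: 57×68/160 = 24.2250
  None, Low yield: 57×92/160 = 32.7750
  Organic, High yield: 43×68/160 = 18.2750
  Organic, Low yield: 43×92/160 = 24.7250
  Synthetic, High yield: 60×68/160 = 25.5000
  Synthetic, Low yield: 60×92/160 = 34.5000
Contributions (O − E)²/E:
  (32 − 24.2250)²/24.2250 = 2.4954
  (25 − 32.7750)²/32.7750 = 1.8444
  (12 − 18.2750)²/18.2750 = 2.1546
  (31 − 24.7250)²/24.7250 = 1.5925
  (24 − 25.5000)²/25.5000 = 0.0882
  (36 − 34.5000)²/34.5000 = 0.0652
χ² = 2.4954 + 1.8444 + 2.1546 + 1.5925 + 0.0882 + 0.0652 = 8.240
df = (3−1)(2−1) = 2. Since 8.240 < 9.21, fail to reject the null hypothesis of independence at α = 0.01.

8.240; fail to reject H₀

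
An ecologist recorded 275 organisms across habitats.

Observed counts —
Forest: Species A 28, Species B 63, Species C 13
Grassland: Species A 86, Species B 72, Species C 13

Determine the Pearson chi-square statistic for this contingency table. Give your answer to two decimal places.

14.66

Row totals: 104, 171. Column totals: 114, 135, 26. Grand total N = 275.
Expected counts (row total × column total / N):
  Forest, Species A: 104×114/275 = 43.1127
  Forest, Species B: 104×135/275 = 51.0545
  Forest, Species C: 104×26/275 = 9.8327
  Grassland, Species A: 171×114/275 = 70.8873
  Grassland, Species B: 171×135/275 = 83.9455
  Grassland, Species C: 171×26/275 = 16.1673
Contributions (O − E)²/E:
  (28 − 43.1127)²/43.1127 = 5.2976
  (63 − 51.0545)²/51.0545 = 2.7950
  (13 − 9.8327)²/9.8327 = 1.0202
  (86 − 70.8873)²/70.8873 = 3.2219
  (72 − 83.9455)²/83.9455 = 1.6999
  (13 − 16.1673)²/16.1673 = 0.6205
χ² = 5.2976 + 2.7950 + 1.0202 + 3.2219 + 1.6999 + 0.6205 = 14.66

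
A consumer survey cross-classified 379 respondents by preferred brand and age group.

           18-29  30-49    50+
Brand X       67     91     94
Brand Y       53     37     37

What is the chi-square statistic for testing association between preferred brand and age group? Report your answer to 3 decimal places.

8.964

Row totals: 252, 127. Column totals: 120, 128, 131. Grand total N = 379.
Expected counts (row total × column total / N):
  Brand X, 18-29: 252×120/379 = 79.7889
  Brand X, 30-49: 252×128/379 = 85.1082
  Brand X, 50+: 252×131/379 = 87.1029
  Brand Y, 18-29: 127×120/379 = 40.2111
  Brand Y, 30-49: 127×128/379 = 42.8918
  Brand Y, 50+: 127×131/379 = 43.8971
Contributions (O − E)²/E:
  (67 − 79.7889)²/79.7889 = 2.0499
  (91 − 85.1082)²/85.1082 = 0.4079
  (94 − 87.1029)²/87.1029 = 0.5461
  (53 − 40.2111)²/40.2111 = 4.0674
  (37 − 42.8918)²/42.8918 = 0.8093
  (37 − 43.8971)²/43.8971 = 1.0837
χ² = 2.0499 + 0.4079 + 0.5461 + 4.0674 + 0.8093 + 1.0837 = 8.964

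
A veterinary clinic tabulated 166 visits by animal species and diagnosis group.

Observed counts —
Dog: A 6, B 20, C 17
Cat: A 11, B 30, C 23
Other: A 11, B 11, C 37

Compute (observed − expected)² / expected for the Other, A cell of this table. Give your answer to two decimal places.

Row total (Other) = 59; column total (A) = 28; N = 166.
Expected count E = 59 × 28 / 166 = 9.952.
Contribution = (O − E)²/E = (11 − 9.952)² / 9.952 = 0.11.

0.11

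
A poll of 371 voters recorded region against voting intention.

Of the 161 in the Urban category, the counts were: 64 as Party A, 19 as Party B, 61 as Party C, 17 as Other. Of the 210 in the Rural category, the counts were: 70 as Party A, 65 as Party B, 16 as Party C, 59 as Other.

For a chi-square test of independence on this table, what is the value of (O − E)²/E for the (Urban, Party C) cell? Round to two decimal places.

22.77

Row total (Urban) = 161; column total (Party C) = 77; N = 371.
Expected count E = 161 × 77 / 371 = 33.415.
Contribution = (O − E)²/E = (61 − 33.415)² / 33.415 = 22.77.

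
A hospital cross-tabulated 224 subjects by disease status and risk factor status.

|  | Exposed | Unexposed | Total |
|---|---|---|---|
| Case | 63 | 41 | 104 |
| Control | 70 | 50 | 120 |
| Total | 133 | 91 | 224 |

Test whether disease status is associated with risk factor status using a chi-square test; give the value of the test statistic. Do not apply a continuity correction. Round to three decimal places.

0.116

Grand total N = 224.
Expected counts (row total × column total / N):
  Case, Exposed: 104×133/224 = 61.7500
  Case, Unexposed: 104×91/224 = 42.2500
  Control, Exposed: 120×133/224 = 71.2500
  Control, Unexposed: 120×91/224 = 48.7500
Contributions (O − E)²/E:
  (63 − 61.7500)²/61.7500 = 0.0253
  (41 − 42.2500)²/42.2500 = 0.0370
  (70 − 71.2500)²/71.2500 = 0.0219
  (50 − 48.7500)²/48.7500 = 0.0321
χ² = 0.0253 + 0.0370 + 0.0219 + 0.0321 = 0.116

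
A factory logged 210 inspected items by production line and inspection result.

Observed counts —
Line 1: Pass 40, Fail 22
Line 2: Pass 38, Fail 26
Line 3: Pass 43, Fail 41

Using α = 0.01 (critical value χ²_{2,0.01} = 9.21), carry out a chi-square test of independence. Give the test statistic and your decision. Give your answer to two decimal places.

2.71; fail to reject H₀

Row totals: 62, 64, 84. Column totals: 121, 89. Grand total N = 210.
Expected counts (row total × column total / N):
  Line 1, Pass: 62×121/210 = 35.724
  Line 1, Fail: 62×89/210 = 26.276
  Line 2, Pass: 64×121/210 = 36.876
  Line 2, Fail: 64×89/210 = 27.124
  Line 3, Pass: 84×121/210 = 48.400
  Line 3, Fail: 84×89/210 = 35.600
Contributions (O − E)²/E:
  (40 − 35.724)²/35.724 = 0.5118
  (22 − 26.276)²/26.276 = 0.6959
  (38 − 36.876)²/36.876 = 0.0343
  (26 − 27.124)²/27.124 = 0.0466
  (43 − 48.400)²/48.400 = 0.6025
  (41 − 35.600)²/35.600 = 0.8191
χ² = 0.5118 + 0.6959 + 0.0343 + 0.0466 + 0.6025 + 0.8191 = 2.71
df = (3−1)(2−1) = 2. Since 2.71 < 9.21, fail to reject the null hypothesis of independence at α = 0.01.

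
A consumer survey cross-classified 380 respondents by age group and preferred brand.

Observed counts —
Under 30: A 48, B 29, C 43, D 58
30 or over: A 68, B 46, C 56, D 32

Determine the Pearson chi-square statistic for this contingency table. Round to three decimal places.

Row totals: 178, 202. Column totals: 116, 75, 99, 90. Grand total N = 380.
Expected counts (row total × column total / N):
  Under 30, A: 178×116/380 = 54.3368
  Under 30, B: 178×75/380 = 35.1316
  Under 30, C: 178×99/380 = 46.3737
  Under 30, D: 178×90/380 = 42.1579
  30 or over, A: 202×116/380 = 61.6632
  30 or over, B: 202×75/380 = 39.8684
  30 or over, C: 202×99/380 = 52.6263
  30 or over, D: 202×90/380 = 47.8421
Contributions (O − E)²/E:
  (48 − 54.3368)²/54.3368 = 0.7390
  (29 − 35.1316)²/35.1316 = 1.0702
  (43 − 46.3737)²/46.3737 = 0.2454
  (58 − 42.1579)²/42.1579 = 5.9531
  (68 − 61.6632)²/61.6632 = 0.6512
  (46 − 39.8684)²/39.8684 = 0.9430
  (56 − 52.6263)²/52.6263 = 0.2163
  (32 − 47.8421)²/47.8421 = 5.2458
χ² = 0.7390 + 1.0702 + 0.2454 + 5.9531 + 0.6512 + 0.9430 + 0.2163 + 5.2458 = 15.064

15.064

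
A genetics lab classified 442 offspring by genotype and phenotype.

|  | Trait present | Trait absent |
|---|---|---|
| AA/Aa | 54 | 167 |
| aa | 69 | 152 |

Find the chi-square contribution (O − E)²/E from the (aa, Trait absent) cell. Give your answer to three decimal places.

0.353

Row total (aa) = 221; column total (Trait absent) = 319; N = 442.
Expected count E = 221 × 319 / 442 = 159.5000.
Contribution = (O − E)²/E = (152 − 159.5000)² / 159.5000 = 0.353.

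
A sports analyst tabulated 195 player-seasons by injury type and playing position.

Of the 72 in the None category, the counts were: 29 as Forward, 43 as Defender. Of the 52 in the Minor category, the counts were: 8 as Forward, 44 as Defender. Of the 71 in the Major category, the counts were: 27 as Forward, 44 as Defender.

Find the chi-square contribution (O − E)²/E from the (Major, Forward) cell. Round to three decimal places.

0.587

Row total (Major) = 71; column total (Forward) = 64; N = 195.
Expected count E = 71 × 64 / 195 = 23.3026.
Contribution = (O − E)²/E = (27 − 23.3026)² / 23.3026 = 0.587.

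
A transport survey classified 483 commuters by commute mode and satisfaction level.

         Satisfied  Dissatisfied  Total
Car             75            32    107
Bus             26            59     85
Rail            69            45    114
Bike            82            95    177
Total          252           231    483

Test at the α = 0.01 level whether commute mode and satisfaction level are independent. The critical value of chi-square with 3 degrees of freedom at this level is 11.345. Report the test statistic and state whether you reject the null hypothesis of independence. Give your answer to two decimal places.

Grand total N = 483.
Expected counts (row total × column total / N):
  Car, Satisfied: 107×252/483 = 55.826
  Car, Dissatisfied: 107×231/483 = 51.174
  Bus, Satisfied: 85×252/483 = 44.348
  Bus, Dissatisfied: 85×231/483 = 40.652
  Rail, Satisfied: 114×252/483 = 59.478
  Rail, Dissatisfied: 114×231/483 = 54.522
  Bike, Satisfied: 177×252/483 = 92.348
  Bike, Dissatisfied: 177×231/483 = 84.652
Contributions (O − E)²/E:
  (75 − 55.826)²/55.826 = 6.5855
  (32 − 51.174)²/51.174 = 7.1842
  (26 − 44.348)²/44.348 = 7.5911
  (59 − 40.652)²/40.652 = 8.2812
  (69 − 59.478)²/59.478 = 1.5244
  (45 − 54.522)²/54.522 = 1.6630
  (82 − 92.348)²/92.348 = 1.1595
  (95 − 84.652)²/84.652 = 1.2650
χ² = 6.5855 + 7.1842 + 7.5911 + 8.2812 + 1.5244 + 1.6630 + 1.1595 + 1.2650 = 35.25
df = (4−1)(2−1) = 3. Since 35.25 > 11.345, reject the null hypothesis of independence at α = 0.01.

35.25; reject H₀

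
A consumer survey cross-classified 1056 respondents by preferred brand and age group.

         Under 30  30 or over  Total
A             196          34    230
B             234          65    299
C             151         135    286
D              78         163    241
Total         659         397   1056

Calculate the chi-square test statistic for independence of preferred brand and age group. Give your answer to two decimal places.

187.01

Grand total N = 1056.
Expected counts (row total × column total / N):
  A, Under 30: 230×659/1056 = 143.532
  A, 30 or over: 230×397/1056 = 86.468
  B, Under 30: 299×659/1056 = 186.592
  B, 30 or over: 299×397/1056 = 112.408
  C, Under 30: 286×659/1056 = 178.479
  C, 30 or over: 286×397/1056 = 107.521
  D, Under 30: 241×659/1056 = 150.397
  D, 30 or over: 241×397/1056 = 90.603
Contributions (O − E)²/E:
  (196 − 143.532)²/143.532 = 19.1796
  (34 − 86.468)²/86.468 = 31.8371
  (234 − 186.592)²/186.592 = 12.0451
  (65 − 112.408)²/112.408 = 19.9943
  (151 − 178.479)²/178.479 = 4.2307
  (135 − 107.521)²/107.521 = 7.0228
  (78 − 150.397)²/150.397 = 34.8499
  (163 − 90.603)²/90.603 = 57.8494
χ² = 19.1796 + 31.8371 + 12.0451 + 19.9943 + 4.2307 + 7.0228 + 34.8499 + 57.8494 = 187.01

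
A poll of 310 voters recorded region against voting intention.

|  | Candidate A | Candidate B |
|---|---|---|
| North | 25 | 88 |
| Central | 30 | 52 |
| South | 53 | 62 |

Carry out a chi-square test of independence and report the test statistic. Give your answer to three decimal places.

Row totals: 113, 82, 115. Column totals: 108, 202. Grand total N = 310.
Expected counts (row total × column total / N):
  North, Candidate A: 113×108/310 = 39.3677
  North, Candidate B: 113×202/310 = 73.6323
  Central, Candidate A: 82×108/310 = 28.5677
  Central, Candidate B: 82×202/310 = 53.4323
  South, Candidate A: 115×108/310 = 40.0645
  South, Candidate B: 115×202/310 = 74.9355
Contributions (O − E)²/E:
  (25 − 39.3677)²/39.3677 = 5.2437
  (88 − 73.6323)²/73.6323 = 2.8035
  (30 − 28.5677)²/28.5677 = 0.0718
  (52 − 53.4323)²/53.4323 = 0.0384
  (53 − 40.0645)²/40.0645 = 4.1764
  (62 − 74.9355)²/74.9355 = 2.2329
χ² = 5.2437 + 2.8035 + 0.0718 + 0.0384 + 4.1764 + 2.2329 = 14.567

14.567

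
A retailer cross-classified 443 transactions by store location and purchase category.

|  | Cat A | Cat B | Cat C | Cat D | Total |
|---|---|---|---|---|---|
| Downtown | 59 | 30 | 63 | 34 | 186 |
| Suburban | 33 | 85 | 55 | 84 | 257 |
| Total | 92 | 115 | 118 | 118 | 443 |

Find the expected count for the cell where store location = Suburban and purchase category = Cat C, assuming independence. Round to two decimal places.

68.46

Row total (Suburban) = 257; column total (Cat C) = 118; grand total N = 443.
Expected count = (row total × column total) / N = 257 × 118 / 443 = 68.46.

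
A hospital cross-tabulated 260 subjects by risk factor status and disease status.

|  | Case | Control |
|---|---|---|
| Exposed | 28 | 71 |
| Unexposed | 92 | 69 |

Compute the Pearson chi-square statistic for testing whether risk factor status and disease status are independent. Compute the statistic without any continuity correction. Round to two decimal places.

20.55

Row totals: 99, 161. Column totals: 120, 140. Grand total N = 260.
Expected counts (row total × column total / N):
  Exposed, Case: 99×120/260 = 45.6923
  Exposed, Control: 99×140/260 = 53.3077
  Unexposed, Case: 161×120/260 = 74.3077
  Unexposed, Control: 161×140/260 = 86.6923
Contributions (O − E)²/E:
  (28 − 45.6923)²/45.6923 = 6.8506
  (71 − 53.3077)²/53.3077 = 5.8719
  (92 − 74.3077)²/74.3077 = 4.2125
  (69 − 86.6923)²/86.6923 = 3.6107
χ² = 6.8506 + 5.8719 + 4.2125 + 3.6107 = 20.55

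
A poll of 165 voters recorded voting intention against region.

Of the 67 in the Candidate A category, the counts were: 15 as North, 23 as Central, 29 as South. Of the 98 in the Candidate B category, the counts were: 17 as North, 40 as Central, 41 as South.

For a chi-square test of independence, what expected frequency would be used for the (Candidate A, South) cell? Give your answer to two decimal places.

Row total (Candidate A) = 67; column total (South) = 70; grand total N = 165.
Expected count = (row total × column total) / N = 67 × 70 / 165 = 28.42.

28.42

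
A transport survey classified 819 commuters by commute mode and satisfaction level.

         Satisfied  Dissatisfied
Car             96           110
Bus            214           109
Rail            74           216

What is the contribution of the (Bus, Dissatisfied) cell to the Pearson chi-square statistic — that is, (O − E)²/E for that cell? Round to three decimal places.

Row total (Bus) = 323; column total (Dissatisfied) = 435; N = 819.
Expected count E = 323 × 435 / 819 = 171.5568.
Contribution = (O − E)²/E = (109 − 171.5568)² / 171.5568 = 22.811.

22.811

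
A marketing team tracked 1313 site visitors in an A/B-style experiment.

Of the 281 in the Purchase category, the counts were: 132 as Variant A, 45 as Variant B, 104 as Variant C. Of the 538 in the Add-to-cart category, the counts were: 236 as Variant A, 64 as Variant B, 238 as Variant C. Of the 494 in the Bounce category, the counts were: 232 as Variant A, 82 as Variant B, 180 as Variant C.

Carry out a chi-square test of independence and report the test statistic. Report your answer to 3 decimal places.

9.734

Row totals: 281, 538, 494. Column totals: 600, 191, 522. Grand total N = 1313.
Expected counts (row total × column total / N):
  Purchase, Variant A: 281×600/1313 = 128.4082
  Purchase, Variant B: 281×191/1313 = 40.8766
  Purchase, Variant C: 281×522/1313 = 111.7152
  Add-to-cart, Variant A: 538×600/1313 = 245.8492
  Add-to-cart, Variant B: 538×191/1313 = 78.2620
  Add-to-cart, Variant C: 538×522/1313 = 213.8888
  Bounce, Variant A: 494×600/1313 = 225.7426
  Bounce, Variant B: 494×191/1313 = 71.8614
  Bounce, Variant C: 494×522/1313 = 196.3960
Contributions (O − E)²/E:
  (132 − 128.4082)²/128.4082 = 0.1005
  (45 − 40.8766)²/40.8766 = 0.4159
  (104 − 111.7152)²/111.7152 = 0.5328
  (236 − 245.8492)²/245.8492 = 0.3946
  (64 − 78.2620)²/78.2620 = 2.5990
  (238 − 213.8888)²/213.8888 = 2.7180
  (232 − 225.7426)²/225.7426 = 0.1735
  (82 − 71.8614)²/71.8614 = 1.4304
  (180 − 196.3960)²/196.3960 = 1.3688
χ² = 0.1005 + 0.4159 + 0.5328 + 0.3946 + 2.5990 + 2.7180 + 0.1735 + 1.4304 + 1.3688 = 9.734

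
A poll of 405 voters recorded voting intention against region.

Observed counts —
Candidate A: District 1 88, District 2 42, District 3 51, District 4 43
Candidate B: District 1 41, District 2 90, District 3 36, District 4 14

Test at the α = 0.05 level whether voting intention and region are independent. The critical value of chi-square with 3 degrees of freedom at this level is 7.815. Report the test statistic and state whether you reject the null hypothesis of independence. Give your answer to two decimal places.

47.89; reject H₀

Row totals: 224, 181. Column totals: 129, 132, 87, 57. Grand total N = 405.
Expected counts (row total × column total / N):
  Candidate A, District 1: 224×129/405 = 71.348
  Candidate A, District 2: 224×132/405 = 73.007
  Candidate A, District 3: 224×87/405 = 48.119
  Candidate A, District 4: 224×57/405 = 31.526
  Candidate B, District 1: 181×129/405 = 57.652
  Candidate B, District 2: 181×132/405 = 58.993
  Candidate B, District 3: 181×87/405 = 38.881
  Candidate B, District 4: 181×57/405 = 25.474
Contributions (O − E)²/E:
  (88 − 71.348)²/71.348 = 3.8864
  (42 − 73.007)²/73.007 = 13.1691
  (51 − 48.119)²/48.119 = 0.1725
  (43 − 31.526)²/31.526 = 4.1760
  (41 − 57.652)²/57.652 = 4.8097
  (90 − 58.993)²/58.993 = 16.2974
  (36 − 38.881)²/38.881 = 0.2135
  (14 − 25.474)²/25.474 = 5.1681
χ² = 3.8864 + 13.1691 + 0.1725 + 4.1760 + 4.8097 + 16.2974 + 0.2135 + 5.1681 = 47.89
df = (2−1)(4−1) = 3. Since 47.89 > 7.815, reject the null hypothesis of independence at α = 0.05.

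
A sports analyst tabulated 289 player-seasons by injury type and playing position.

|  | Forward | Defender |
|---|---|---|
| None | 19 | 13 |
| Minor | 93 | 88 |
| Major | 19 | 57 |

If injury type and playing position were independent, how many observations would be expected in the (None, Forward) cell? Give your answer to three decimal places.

Row total (None) = 32; column total (Forward) = 131; grand total N = 289.
Expected count = (row total × column total) / N = 32 × 131 / 289 = 14.505.

14.505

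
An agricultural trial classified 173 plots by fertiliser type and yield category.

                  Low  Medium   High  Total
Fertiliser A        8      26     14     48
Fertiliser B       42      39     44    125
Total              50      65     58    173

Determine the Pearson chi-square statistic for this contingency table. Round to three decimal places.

Grand total N = 173.
Expected counts (row total × column total / N):
  Fertiliser A, Low: 48×50/173 = 13.8728
  Fertiliser A, Medium: 48×65/173 = 18.0347
  Fertiliser A, High: 48×58/173 = 16.0925
  Fertiliser B, Low: 125×50/173 = 36.1272
  Fertiliser B, Medium: 125×65/173 = 46.9653
  Fertiliser B, High: 125×58/173 = 41.9075
Contributions (O − E)²/E:
  (8 − 13.8728)²/13.8728 = 2.4861
  (26 − 18.0347)²/18.0347 = 3.5180
  (14 − 16.0925)²/16.0925 = 0.2721
  (42 − 36.1272)²/36.1272 = 0.9547
  (39 − 46.9653)²/46.9653 = 1.3509
  (44 − 41.9075)²/41.9075 = 0.1045
χ² = 2.4861 + 3.5180 + 0.2721 + 0.9547 + 1.3509 + 0.1045 = 8.686

8.686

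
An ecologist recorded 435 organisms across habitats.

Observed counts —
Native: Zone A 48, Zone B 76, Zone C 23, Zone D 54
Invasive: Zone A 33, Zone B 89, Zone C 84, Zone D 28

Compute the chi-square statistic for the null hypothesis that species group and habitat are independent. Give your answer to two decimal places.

44.57

Row totals: 201, 234. Column totals: 81, 165, 107, 82. Grand total N = 435.
Expected counts (row total × column total / N):
  Native, Zone A: 201×81/435 = 37.428
  Native, Zone B: 201×165/435 = 76.241
  Native, Zone C: 201×107/435 = 49.441
  Native, Zone D: 201×82/435 = 37.890
  Invasive, Zone A: 234×81/435 = 43.572
  Invasive, Zone B: 234×165/435 = 88.759
  Invasive, Zone C: 234×107/435 = 57.559
  Invasive, Zone D: 234×82/435 = 44.110
Contributions (O − E)²/E:
  (48 − 37.428)²/37.428 = 2.9862
  (76 − 76.241)²/76.241 = 0.0008
  (23 − 49.441)²/49.441 = 14.1406
  (54 − 37.890)²/37.890 = 6.8496
  (33 − 43.572)²/43.572 = 2.5651
  (89 − 88.759)²/88.759 = 0.0007
  (84 − 57.559)²/57.559 = 12.1463
  (28 − 44.110)²/44.110 = 5.8837
χ² = 2.9862 + 0.0008 + 14.1406 + 6.8496 + 2.5651 + 0.0007 + 12.1463 + 5.8837 = 44.57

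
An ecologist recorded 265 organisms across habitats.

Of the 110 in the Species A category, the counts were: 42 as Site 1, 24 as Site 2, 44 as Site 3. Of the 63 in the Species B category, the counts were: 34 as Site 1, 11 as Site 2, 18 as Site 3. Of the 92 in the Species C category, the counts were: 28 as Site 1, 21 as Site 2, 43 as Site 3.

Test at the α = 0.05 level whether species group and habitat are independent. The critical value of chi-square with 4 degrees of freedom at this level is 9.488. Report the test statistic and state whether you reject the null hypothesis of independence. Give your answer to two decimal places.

Row totals: 110, 63, 92. Column totals: 104, 56, 105. Grand total N = 265.
Expected counts (row total × column total / N):
  Species A, Site 1: 110×104/265 = 43.170
  Species A, Site 2: 110×56/265 = 23.245
  Species A, Site 3: 110×105/265 = 43.585
  Species B, Site 1: 63×104/265 = 24.725
  Species B, Site 2: 63×56/265 = 13.313
  Species B, Site 3: 63×105/265 = 24.962
  Species C, Site 1: 92×104/265 = 36.106
  Species C, Site 2: 92×56/265 = 19.442
  Species C, Site 3: 92×105/265 = 36.453
Contributions (O − E)²/E:
  (42 − 43.170)²/43.170 = 0.0317
  (24 − 23.245)²/23.245 = 0.0245
  (44 − 43.585)²/43.585 = 0.0040
  (34 − 24.725)²/24.725 = 3.4793
  (11 − 13.313)²/13.313 = 0.4019
  (18 − 24.962)²/24.962 = 1.9417
  (28 − 36.106)²/36.106 = 1.8198
  (21 − 19.442)²/19.442 = 0.1249
  (43 − 36.453)²/36.453 = 1.1758
χ² = 0.0317 + 0.0245 + 0.0040 + 3.4793 + 0.4019 + 1.9417 + 1.8198 + 0.1249 + 1.1758 = 9.00
df = (3−1)(3−1) = 4. Since 9.00 < 9.488, fail to reject the null hypothesis of independence at α = 0.05.

9.00; fail to reject H₀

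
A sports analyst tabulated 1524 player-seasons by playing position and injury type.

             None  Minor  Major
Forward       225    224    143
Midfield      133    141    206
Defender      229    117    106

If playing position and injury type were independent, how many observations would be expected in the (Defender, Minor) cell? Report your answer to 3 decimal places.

Row total (Defender) = 452; column total (Minor) = 482; grand total N = 1524.
Expected count = (row total × column total) / N = 452 × 482 / 1524 = 142.955.

142.955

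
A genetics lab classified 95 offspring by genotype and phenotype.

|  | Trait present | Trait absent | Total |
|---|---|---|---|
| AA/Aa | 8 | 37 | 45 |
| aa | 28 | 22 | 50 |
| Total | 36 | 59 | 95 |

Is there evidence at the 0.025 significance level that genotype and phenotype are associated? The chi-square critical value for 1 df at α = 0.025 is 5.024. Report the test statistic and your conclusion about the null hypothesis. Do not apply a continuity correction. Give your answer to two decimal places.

Grand total N = 95.
Expected counts (row total × column total / N):
  AA/Aa, Trait present: 45×36/95 = 17.053
  AA/Aa, Trait absent: 45×59/95 = 27.947
  aa, Trait present: 50×36/95 = 18.947
  aa, Trait absent: 50×59/95 = 31.053
Contributions (O − E)²/E:
  (8 − 17.053)²/17.053 = 4.8060
  (37 − 27.947)²/27.947 = 2.9326
  (28 − 18.947)²/18.947 = 4.3256
  (22 − 31.053)²/31.053 = 2.6393
χ² = 4.8060 + 2.9326 + 4.3256 + 2.6393 = 14.70
df = (2−1)(2−1) = 1. Since 14.70 > 5.024, reject the null hypothesis of independence at α = 0.025.

14.70; reject H₀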